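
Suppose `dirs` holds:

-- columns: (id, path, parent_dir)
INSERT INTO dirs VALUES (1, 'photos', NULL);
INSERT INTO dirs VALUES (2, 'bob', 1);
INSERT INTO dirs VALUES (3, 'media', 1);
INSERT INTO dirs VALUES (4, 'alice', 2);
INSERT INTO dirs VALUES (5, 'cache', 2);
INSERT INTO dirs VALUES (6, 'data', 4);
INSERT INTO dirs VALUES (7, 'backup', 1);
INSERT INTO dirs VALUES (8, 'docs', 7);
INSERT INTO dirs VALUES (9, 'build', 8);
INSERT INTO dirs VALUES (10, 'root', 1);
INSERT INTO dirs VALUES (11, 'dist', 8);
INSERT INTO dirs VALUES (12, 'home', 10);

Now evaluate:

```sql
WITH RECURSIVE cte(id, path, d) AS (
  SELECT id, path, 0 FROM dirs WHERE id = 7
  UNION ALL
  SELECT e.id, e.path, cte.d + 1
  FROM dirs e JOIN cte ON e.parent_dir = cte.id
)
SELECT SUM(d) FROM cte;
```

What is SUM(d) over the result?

Base: id=7 (backup) at d 0.
Iteration 1: rows with parent_dir in {7} -> docs (id 8, d 1).
Iteration 2: rows with parent_dir in {8} -> build (id 9, d 2), dist (id 11, d 2).
Iteration 3: no rows with parent_dir in {9,11}; recursion stops.
SUM(d) = 0 + 1 + 2 + 2 = 5.

5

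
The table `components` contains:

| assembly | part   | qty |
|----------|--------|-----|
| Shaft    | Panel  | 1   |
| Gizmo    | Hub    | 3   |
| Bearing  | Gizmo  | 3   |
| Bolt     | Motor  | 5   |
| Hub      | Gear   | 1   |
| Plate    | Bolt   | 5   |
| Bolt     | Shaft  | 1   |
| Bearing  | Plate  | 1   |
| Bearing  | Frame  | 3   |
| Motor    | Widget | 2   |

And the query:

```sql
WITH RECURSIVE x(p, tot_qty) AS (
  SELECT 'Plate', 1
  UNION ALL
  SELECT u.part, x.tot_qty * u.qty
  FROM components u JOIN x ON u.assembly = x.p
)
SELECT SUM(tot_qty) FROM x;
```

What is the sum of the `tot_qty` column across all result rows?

91

Base: (Plate, tot_qty=1).
Iteration 1: components of {Plate} -> Bolt = 1*5 = 5.
Iteration 2: components of {Bolt} -> Motor = 5*5 = 25, Shaft = 5*1 = 5.
Iteration 3: components of {Motor,Shaft} -> Panel = 5*1 = 5, Widget = 25*2 = 50.
Iteration 4: no further components; recursion stops.
SUM(tot_qty) = 1 + 5 + 25 + 5 + 50 + 5 = 91.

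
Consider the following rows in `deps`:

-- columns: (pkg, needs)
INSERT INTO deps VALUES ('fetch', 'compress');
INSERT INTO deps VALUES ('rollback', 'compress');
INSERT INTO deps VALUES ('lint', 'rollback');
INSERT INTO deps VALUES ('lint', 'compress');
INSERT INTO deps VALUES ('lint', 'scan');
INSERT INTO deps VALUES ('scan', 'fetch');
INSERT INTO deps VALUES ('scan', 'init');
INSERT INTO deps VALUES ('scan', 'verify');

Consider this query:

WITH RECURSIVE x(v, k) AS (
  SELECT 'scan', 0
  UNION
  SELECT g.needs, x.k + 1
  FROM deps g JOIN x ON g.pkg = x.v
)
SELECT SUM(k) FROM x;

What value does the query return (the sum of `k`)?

Base: (scan, k=0).
Iteration 1: edges from {scan} -> (fetch, k=1), (init, k=1), (verify, k=1).
Iteration 2: edges from {fetch,init,verify} -> (compress, k=2).
Iteration 3: no outgoing edges from {compress}; recursion stops.
SUM(k) = 0 + 1 + 1 + 1 + 2 = 5.

5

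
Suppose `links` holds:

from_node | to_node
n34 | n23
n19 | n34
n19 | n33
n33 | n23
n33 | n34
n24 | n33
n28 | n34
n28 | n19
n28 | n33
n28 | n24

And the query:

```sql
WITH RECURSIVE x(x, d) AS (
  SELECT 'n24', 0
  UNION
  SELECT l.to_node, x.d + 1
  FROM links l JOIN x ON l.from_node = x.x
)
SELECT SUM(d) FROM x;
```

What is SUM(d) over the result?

Base: (n24, d=0).
Iteration 1: edges from {n24} -> (n33, d=1).
Iteration 2: edges from {n33} -> (n23, d=2), (n34, d=2).
Iteration 3: edges from {n23,n34} -> (n23, d=3).
Iteration 4: no outgoing edges from {n23}; recursion stops.
SUM(d) = 0 + 1 + 2 + 2 + 3 = 8.

8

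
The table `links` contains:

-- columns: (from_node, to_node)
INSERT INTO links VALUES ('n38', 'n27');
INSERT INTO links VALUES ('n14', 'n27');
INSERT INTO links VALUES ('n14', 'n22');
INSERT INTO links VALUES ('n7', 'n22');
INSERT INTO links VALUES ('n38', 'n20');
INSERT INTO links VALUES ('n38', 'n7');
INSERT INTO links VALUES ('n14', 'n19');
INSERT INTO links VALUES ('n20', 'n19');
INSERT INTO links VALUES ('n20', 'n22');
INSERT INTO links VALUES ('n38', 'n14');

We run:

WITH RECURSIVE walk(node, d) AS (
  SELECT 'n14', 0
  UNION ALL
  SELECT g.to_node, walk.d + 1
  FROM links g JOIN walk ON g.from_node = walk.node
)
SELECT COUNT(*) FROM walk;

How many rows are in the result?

4

Base: (n14, d=0).
Iteration 1: edges from {n14} -> (n19, d=1), (n22, d=1), (n27, d=1).
Iteration 2: no outgoing edges from {n19,n22,n27}; recursion stops.
Total rows emitted: 4.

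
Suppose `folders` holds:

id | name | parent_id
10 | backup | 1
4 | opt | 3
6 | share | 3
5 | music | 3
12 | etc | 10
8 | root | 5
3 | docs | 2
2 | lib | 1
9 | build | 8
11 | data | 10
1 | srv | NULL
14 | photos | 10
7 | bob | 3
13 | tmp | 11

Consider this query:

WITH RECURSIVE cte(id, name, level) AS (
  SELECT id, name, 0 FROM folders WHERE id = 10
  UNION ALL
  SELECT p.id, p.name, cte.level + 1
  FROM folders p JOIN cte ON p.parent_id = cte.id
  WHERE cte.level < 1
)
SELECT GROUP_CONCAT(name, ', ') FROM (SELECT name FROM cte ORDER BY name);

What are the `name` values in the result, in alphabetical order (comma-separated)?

Base: id=10 (backup) at level 0.
Iteration 1: rows with parent_id in {10} -> data (id 11, level 1), etc (id 12, level 1), photos (id 14, level 1).
Iteration 2: level < 1 fails for all current rows; recursion stops.

backup, data, etc, photos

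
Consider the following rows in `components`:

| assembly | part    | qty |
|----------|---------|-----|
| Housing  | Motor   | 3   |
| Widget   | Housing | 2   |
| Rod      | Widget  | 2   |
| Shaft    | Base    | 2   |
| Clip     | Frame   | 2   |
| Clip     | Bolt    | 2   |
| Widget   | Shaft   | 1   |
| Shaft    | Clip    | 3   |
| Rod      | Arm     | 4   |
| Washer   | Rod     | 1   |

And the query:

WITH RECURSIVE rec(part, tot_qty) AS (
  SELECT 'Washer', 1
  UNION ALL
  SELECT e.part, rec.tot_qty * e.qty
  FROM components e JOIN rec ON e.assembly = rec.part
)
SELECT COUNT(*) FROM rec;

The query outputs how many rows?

11

Base: (Washer, tot_qty=1).
Iteration 1: components of {Washer} -> Rod = 1*1 = 1.
Iteration 2: components of {Rod} -> Arm = 1*4 = 4, Widget = 1*2 = 2.
Iteration 3: components of {Arm,Widget} -> Housing = 2*2 = 4, Shaft = 2*1 = 2.
Iteration 4: components of {Housing,Shaft} -> Base = 2*2 = 4, Clip = 2*3 = 6, Motor = 4*3 = 12.
Iteration 5: components of {Base,Clip,Motor} -> Bolt = 6*2 = 12, Frame = 6*2 = 12.
Iteration 6: no further components; recursion stops.
Total rows emitted: 11.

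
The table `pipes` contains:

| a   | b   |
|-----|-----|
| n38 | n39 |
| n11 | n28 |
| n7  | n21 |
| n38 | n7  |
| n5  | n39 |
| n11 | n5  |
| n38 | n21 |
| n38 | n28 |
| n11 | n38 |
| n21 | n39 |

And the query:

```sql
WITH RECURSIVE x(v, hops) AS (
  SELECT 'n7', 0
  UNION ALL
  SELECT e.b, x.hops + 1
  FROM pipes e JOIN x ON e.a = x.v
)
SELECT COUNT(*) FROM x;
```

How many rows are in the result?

3

Base: (n7, hops=0).
Iteration 1: edges from {n7} -> (n21, hops=1).
Iteration 2: edges from {n21} -> (n39, hops=2).
Iteration 3: no outgoing edges from {n39}; recursion stops.
Total rows emitted: 3.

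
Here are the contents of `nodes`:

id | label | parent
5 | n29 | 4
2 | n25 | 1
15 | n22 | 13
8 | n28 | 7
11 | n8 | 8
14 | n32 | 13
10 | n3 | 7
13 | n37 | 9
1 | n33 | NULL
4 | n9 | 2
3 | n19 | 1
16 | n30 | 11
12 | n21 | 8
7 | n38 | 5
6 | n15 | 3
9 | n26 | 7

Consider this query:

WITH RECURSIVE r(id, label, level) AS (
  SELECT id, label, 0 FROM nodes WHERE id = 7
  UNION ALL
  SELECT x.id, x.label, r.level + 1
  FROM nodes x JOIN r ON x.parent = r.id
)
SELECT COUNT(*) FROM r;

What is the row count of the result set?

Base: id=7 (n38) at level 0.
Iteration 1: rows with parent in {7} -> n28 (id 8, level 1), n26 (id 9, level 1), n3 (id 10, level 1).
Iteration 2: rows with parent in {8,9,10} -> n8 (id 11, level 2), n21 (id 12, level 2), n37 (id 13, level 2).
Iteration 3: rows with parent in {11,12,13} -> n32 (id 14, level 3), n22 (id 15, level 3), n30 (id 16, level 3).
Iteration 4: no rows with parent in {14,15,16}; recursion stops.
Total rows emitted: 10.

10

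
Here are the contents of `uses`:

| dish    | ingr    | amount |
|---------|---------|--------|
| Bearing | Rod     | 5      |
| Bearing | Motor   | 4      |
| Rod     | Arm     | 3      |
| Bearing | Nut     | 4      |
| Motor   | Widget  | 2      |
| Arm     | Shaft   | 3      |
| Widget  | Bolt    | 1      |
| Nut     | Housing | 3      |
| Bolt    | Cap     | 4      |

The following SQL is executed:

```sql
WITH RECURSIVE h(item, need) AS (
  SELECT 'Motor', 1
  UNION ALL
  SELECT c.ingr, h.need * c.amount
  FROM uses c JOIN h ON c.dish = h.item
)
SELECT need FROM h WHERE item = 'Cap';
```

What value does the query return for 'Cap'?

Base: (Motor, need=1).
Iteration 1: components of {Motor} -> Widget = 1*2 = 2.
Iteration 2: components of {Widget} -> Bolt = 2*1 = 2.
Iteration 3: components of {Bolt} -> Cap = 2*4 = 8.
Iteration 4: no further components; recursion stops.

8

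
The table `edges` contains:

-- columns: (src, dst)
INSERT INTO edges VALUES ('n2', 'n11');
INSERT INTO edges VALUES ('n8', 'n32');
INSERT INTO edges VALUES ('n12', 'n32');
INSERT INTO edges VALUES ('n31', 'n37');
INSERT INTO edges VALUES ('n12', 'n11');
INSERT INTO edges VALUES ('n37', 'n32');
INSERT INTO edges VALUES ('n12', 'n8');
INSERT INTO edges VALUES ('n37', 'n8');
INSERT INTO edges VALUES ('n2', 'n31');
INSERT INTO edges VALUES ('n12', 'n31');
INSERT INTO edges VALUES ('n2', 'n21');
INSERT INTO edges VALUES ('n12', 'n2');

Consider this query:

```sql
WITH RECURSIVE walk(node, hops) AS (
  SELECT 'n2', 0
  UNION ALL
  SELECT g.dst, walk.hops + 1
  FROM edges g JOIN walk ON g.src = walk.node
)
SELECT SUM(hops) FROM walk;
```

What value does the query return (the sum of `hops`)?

Base: (n2, hops=0).
Iteration 1: edges from {n2} -> (n11, hops=1), (n21, hops=1), (n31, hops=1).
Iteration 2: edges from {n11,n21,n31} -> (n37, hops=2).
Iteration 3: edges from {n37} -> (n32, hops=3), (n8, hops=3).
Iteration 4: edges from {n32,n8} -> (n32, hops=4).
Iteration 5: no outgoing edges from {n32}; recursion stops.
SUM(hops) = 0 + 1 + 1 + 1 + 2 + 3 + 3 + 4 = 15.

15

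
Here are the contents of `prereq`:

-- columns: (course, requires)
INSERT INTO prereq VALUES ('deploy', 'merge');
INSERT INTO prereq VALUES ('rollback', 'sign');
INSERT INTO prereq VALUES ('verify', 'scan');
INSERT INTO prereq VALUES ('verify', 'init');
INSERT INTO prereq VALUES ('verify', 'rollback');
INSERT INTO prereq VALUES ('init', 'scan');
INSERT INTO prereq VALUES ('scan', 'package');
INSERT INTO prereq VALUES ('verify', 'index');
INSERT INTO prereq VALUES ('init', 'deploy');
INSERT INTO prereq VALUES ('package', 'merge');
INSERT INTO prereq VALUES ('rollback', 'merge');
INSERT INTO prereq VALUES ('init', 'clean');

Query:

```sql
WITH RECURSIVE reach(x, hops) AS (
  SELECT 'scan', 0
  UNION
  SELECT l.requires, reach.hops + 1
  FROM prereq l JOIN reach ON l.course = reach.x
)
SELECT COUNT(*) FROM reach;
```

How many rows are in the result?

Base: (scan, hops=0).
Iteration 1: edges from {scan} -> (package, hops=1).
Iteration 2: edges from {package} -> (merge, hops=2).
Iteration 3: no outgoing edges from {merge}; recursion stops.
Total rows emitted: 3.

3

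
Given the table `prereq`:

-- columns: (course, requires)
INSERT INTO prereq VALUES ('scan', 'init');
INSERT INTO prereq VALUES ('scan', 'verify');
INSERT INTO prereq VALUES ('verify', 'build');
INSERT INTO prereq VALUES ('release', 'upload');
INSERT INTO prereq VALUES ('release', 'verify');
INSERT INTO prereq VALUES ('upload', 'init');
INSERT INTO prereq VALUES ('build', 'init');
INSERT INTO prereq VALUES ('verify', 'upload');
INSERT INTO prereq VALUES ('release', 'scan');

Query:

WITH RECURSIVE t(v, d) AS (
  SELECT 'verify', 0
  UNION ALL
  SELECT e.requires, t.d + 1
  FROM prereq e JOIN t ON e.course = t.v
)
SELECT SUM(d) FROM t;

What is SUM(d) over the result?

Base: (verify, d=0).
Iteration 1: edges from {verify} -> (build, d=1), (upload, d=1).
Iteration 2: edges from {build,upload} -> (init, d=2) x2. [UNION ALL keeps all 2 new rows, including repeats]
Iteration 3: no outgoing edges from {init}; recursion stops.
SUM(d) = 0 + 1 + 1 + 2 + 2 = 6.

6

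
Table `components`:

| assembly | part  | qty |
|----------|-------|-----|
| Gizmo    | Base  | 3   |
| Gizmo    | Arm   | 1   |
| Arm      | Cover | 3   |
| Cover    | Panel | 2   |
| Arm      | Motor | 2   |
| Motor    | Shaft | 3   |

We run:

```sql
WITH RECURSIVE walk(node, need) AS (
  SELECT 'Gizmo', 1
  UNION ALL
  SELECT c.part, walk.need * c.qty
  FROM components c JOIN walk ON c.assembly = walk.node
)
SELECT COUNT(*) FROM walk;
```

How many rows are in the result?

Base: (Gizmo, need=1).
Iteration 1: components of {Gizmo} -> Arm = 1*1 = 1, Base = 1*3 = 3.
Iteration 2: components of {Arm,Base} -> Cover = 1*3 = 3, Motor = 1*2 = 2.
Iteration 3: components of {Cover,Motor} -> Panel = 3*2 = 6, Shaft = 2*3 = 6.
Iteration 4: no further components; recursion stops.
Total rows emitted: 7.

7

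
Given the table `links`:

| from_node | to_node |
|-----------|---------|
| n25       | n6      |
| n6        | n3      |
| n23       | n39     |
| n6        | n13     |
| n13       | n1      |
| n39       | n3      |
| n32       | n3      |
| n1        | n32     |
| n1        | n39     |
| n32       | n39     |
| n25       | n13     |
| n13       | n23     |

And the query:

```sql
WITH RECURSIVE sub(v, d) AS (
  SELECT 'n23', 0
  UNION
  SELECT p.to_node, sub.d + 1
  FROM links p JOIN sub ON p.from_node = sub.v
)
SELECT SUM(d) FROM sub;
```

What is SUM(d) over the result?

3

Base: (n23, d=0).
Iteration 1: edges from {n23} -> (n39, d=1).
Iteration 2: edges from {n39} -> (n3, d=2).
Iteration 3: no outgoing edges from {n3}; recursion stops.
SUM(d) = 0 + 1 + 2 = 3.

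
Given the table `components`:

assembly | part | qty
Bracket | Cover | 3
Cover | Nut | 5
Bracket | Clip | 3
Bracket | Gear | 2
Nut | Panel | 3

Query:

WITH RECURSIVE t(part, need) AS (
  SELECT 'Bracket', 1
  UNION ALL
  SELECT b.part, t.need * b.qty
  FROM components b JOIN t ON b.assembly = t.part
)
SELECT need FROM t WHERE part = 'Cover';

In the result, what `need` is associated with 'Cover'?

3

Base: (Bracket, need=1).
Iteration 1: components of {Bracket} -> Clip = 1*3 = 3, Cover = 1*3 = 3, Gear = 1*2 = 2.
Iteration 2: components of {Clip,Cover,Gear} -> Nut = 3*5 = 15.
Iteration 3: components of {Nut} -> Panel = 15*3 = 45.
Iteration 4: no further components; recursion stops.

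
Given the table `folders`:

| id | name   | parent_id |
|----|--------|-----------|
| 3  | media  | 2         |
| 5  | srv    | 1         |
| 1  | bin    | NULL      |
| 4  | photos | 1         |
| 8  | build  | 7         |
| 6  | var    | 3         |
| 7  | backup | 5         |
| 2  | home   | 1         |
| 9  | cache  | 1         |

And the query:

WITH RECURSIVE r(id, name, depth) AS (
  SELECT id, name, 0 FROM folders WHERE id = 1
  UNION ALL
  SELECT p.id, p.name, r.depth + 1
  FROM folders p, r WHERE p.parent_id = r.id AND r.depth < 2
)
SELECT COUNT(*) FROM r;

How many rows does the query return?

7

Base: id=1 (bin) at depth 0.
Iteration 1: rows with parent_id in {1} -> home (id 2, depth 1), photos (id 4, depth 1), srv (id 5, depth 1), cache (id 9, depth 1).
Iteration 2: rows with parent_id in {2,4,5,9} -> media (id 3, depth 2), backup (id 7, depth 2).
Iteration 3: depth < 2 fails for all current rows; recursion stops.
Total rows emitted: 7.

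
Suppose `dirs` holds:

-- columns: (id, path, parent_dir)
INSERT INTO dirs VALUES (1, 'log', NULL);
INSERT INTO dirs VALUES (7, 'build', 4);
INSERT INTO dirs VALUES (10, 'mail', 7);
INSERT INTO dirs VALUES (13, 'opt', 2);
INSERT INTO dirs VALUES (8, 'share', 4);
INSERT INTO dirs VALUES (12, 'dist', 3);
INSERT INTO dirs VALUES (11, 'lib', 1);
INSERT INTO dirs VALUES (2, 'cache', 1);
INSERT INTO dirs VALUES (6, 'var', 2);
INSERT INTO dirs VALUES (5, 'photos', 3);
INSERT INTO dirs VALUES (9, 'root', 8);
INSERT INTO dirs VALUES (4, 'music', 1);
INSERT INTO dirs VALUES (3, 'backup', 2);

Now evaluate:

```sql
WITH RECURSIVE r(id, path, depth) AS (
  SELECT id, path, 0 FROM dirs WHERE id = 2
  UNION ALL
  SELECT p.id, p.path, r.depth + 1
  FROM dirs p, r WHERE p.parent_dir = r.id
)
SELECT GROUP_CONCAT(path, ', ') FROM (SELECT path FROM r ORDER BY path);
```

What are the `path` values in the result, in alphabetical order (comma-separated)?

Base: id=2 (cache) at depth 0.
Iteration 1: rows with parent_dir in {2} -> backup (id 3, depth 1), var (id 6, depth 1), opt (id 13, depth 1).
Iteration 2: rows with parent_dir in {3,6,13} -> photos (id 5, depth 2), dist (id 12, depth 2).
Iteration 3: no rows with parent_dir in {5,12}; recursion stops.

backup, cache, dist, opt, photos, var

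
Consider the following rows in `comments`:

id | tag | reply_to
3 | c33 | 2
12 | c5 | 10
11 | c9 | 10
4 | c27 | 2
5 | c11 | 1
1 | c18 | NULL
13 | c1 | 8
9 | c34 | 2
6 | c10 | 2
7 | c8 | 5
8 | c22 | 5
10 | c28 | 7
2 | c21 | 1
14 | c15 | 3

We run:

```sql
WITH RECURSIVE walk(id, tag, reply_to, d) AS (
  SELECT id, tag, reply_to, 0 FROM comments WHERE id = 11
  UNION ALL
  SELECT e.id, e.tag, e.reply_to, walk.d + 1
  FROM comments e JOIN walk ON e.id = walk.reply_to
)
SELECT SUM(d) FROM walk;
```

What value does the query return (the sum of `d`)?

Base: id=11 (c9), reply_to=10, d 0.
Iteration 1: join on id=10 -> c28 (id 10, reply_to=7, d 1).
Iteration 2: join on id=7 -> c8 (id 7, reply_to=5, d 2).
Iteration 3: join on id=5 -> c11 (id 5, reply_to=1, d 3).
Iteration 4: join on id=1 -> c18 (id 1, reply_to=NULL, d 4).
Iteration 5: reply_to is NULL; no match; recursion stops.
SUM(d) = 0 + 1 + 2 + 3 + 4 = 10.

10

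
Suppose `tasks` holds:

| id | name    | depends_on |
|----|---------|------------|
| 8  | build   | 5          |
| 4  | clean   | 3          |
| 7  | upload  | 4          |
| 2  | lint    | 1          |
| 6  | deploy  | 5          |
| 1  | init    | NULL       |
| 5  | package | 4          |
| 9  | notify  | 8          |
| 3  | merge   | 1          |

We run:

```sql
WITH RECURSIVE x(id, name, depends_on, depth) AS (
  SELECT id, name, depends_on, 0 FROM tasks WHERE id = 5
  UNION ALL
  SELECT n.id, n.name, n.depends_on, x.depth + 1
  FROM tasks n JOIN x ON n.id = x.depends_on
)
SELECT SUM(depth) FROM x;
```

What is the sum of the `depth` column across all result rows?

Base: id=5 (package), depends_on=4, depth 0.
Iteration 1: join on id=4 -> clean (id 4, depends_on=3, depth 1).
Iteration 2: join on id=3 -> merge (id 3, depends_on=1, depth 2).
Iteration 3: join on id=1 -> init (id 1, depends_on=NULL, depth 3).
Iteration 4: depends_on is NULL; no match; recursion stops.
SUM(depth) = 0 + 1 + 2 + 3 = 6.

6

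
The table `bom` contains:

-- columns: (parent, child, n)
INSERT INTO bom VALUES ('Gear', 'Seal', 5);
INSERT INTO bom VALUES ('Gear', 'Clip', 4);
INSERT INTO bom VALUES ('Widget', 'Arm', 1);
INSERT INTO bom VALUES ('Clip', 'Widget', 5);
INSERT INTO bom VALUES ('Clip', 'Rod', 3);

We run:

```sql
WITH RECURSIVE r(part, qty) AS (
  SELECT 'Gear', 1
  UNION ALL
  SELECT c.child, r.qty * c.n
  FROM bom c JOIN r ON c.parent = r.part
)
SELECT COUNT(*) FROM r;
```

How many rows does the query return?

6

Base: (Gear, qty=1).
Iteration 1: components of {Gear} -> Clip = 1*4 = 4, Seal = 1*5 = 5.
Iteration 2: components of {Clip,Seal} -> Rod = 4*3 = 12, Widget = 4*5 = 20.
Iteration 3: components of {Rod,Widget} -> Arm = 20*1 = 20.
Iteration 4: no further components; recursion stops.
Total rows emitted: 6.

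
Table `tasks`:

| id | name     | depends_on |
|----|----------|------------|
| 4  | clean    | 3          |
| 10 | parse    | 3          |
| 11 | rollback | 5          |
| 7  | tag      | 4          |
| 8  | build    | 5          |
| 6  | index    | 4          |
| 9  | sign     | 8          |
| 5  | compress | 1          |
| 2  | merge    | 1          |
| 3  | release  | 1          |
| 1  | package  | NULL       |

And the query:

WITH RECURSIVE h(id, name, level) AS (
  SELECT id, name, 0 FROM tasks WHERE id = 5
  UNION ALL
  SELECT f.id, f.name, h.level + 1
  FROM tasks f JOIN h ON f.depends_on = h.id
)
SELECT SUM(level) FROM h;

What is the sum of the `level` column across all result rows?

Base: id=5 (compress) at level 0.
Iteration 1: rows with depends_on in {5} -> build (id 8, level 1), rollback (id 11, level 1).
Iteration 2: rows with depends_on in {8,11} -> sign (id 9, level 2).
Iteration 3: no rows with depends_on in {9}; recursion stops.
SUM(level) = 0 + 1 + 1 + 2 = 4.

4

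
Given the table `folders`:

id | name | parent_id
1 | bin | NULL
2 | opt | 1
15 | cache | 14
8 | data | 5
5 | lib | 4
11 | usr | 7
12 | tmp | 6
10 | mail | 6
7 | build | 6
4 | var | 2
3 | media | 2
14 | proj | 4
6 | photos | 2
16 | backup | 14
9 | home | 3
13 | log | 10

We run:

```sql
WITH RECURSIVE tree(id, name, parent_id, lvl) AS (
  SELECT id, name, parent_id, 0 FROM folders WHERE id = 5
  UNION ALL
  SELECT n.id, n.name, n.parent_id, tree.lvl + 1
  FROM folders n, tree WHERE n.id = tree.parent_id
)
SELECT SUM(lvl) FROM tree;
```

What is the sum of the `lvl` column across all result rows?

Base: id=5 (lib), parent_id=4, lvl 0.
Iteration 1: join on id=4 -> var (id 4, parent_id=2, lvl 1).
Iteration 2: join on id=2 -> opt (id 2, parent_id=1, lvl 2).
Iteration 3: join on id=1 -> bin (id 1, parent_id=NULL, lvl 3).
Iteration 4: parent_id is NULL; no match; recursion stops.
SUM(lvl) = 0 + 1 + 2 + 3 = 6.

6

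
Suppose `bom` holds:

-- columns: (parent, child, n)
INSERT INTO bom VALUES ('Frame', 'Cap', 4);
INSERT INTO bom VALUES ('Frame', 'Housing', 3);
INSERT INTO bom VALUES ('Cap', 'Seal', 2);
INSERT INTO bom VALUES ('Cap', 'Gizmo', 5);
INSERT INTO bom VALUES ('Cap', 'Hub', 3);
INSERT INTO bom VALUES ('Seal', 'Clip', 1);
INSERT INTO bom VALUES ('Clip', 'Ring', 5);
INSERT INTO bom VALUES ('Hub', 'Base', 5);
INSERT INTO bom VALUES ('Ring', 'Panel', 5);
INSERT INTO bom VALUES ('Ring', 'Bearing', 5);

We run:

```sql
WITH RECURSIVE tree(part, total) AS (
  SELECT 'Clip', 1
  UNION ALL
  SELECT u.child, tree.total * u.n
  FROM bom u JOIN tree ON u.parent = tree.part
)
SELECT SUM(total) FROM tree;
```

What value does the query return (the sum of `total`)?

56

Base: (Clip, total=1).
Iteration 1: components of {Clip} -> Ring = 1*5 = 5.
Iteration 2: components of {Ring} -> Bearing = 5*5 = 25, Panel = 5*5 = 25.
Iteration 3: no further components; recursion stops.
SUM(total) = 1 + 5 + 25 + 25 = 56.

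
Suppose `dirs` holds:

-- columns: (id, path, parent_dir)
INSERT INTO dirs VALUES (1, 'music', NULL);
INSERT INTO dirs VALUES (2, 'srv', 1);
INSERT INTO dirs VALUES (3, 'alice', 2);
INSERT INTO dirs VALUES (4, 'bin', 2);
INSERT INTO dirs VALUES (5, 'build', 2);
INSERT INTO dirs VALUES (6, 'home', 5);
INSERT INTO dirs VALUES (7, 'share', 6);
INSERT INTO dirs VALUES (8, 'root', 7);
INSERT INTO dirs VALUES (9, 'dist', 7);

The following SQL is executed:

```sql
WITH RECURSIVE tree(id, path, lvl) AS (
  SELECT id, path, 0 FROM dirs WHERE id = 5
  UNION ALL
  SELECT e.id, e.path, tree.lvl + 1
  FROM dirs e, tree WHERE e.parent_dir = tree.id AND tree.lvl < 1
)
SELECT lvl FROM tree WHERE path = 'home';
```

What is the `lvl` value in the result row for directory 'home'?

1

Base: id=5 (build) at lvl 0.
Iteration 1: rows with parent_dir in {5} -> home (id 6, lvl 1).
Iteration 2: lvl < 1 fails for all current rows; recursion stops.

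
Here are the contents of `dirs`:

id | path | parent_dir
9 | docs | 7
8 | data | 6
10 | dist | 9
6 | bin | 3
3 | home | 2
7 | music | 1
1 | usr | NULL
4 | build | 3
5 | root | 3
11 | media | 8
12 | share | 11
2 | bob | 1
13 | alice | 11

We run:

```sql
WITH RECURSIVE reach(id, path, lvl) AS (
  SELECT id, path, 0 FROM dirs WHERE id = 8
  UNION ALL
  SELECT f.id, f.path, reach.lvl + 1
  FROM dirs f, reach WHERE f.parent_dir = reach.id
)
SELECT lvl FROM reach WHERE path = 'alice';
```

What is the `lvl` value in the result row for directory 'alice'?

2

Base: id=8 (data) at lvl 0.
Iteration 1: rows with parent_dir in {8} -> media (id 11, lvl 1).
Iteration 2: rows with parent_dir in {11} -> share (id 12, lvl 2), alice (id 13, lvl 2).
Iteration 3: no rows with parent_dir in {12,13}; recursion stops.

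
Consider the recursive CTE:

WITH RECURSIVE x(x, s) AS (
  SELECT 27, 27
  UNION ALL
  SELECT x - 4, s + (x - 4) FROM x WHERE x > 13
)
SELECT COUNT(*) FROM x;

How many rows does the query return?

5

Base: x=27, s=27.
Iteration 1: 27 > 13 holds -> x = 27 - 4 = 23, s = 27 + 23 = 50.
Iteration 2: 23 > 13 holds -> x = 23 - 4 = 19, s = 50 + 19 = 69.
Iteration 3: 19 > 13 holds -> x = 19 - 4 = 15, s = 69 + 15 = 84.
Iteration 4: 15 > 13 holds -> x = 15 - 4 = 11, s = 84 + 11 = 95.
Iteration 5: 11 > 13 fails; recursion stops.
Total rows emitted: 5.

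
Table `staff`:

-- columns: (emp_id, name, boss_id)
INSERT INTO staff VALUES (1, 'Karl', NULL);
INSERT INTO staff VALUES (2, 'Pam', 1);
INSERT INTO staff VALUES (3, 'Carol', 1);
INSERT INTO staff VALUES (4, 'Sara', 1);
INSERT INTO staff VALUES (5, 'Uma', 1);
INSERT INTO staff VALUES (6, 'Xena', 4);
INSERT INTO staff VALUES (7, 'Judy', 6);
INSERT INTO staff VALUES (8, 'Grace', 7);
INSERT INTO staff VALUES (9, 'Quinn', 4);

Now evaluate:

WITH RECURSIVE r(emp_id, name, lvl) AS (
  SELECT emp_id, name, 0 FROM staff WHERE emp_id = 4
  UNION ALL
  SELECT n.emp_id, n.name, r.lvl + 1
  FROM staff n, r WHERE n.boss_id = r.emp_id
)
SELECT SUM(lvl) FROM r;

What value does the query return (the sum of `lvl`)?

Base: emp_id=4 (Sara) at lvl 0.
Iteration 1: rows with boss_id in {4} -> Xena (id 6, lvl 1), Quinn (id 9, lvl 1).
Iteration 2: rows with boss_id in {6,9} -> Judy (id 7, lvl 2).
Iteration 3: rows with boss_id in {7} -> Grace (id 8, lvl 3).
Iteration 4: no rows with boss_id in {8}; recursion stops.
SUM(lvl) = 0 + 1 + 1 + 2 + 3 = 7.

7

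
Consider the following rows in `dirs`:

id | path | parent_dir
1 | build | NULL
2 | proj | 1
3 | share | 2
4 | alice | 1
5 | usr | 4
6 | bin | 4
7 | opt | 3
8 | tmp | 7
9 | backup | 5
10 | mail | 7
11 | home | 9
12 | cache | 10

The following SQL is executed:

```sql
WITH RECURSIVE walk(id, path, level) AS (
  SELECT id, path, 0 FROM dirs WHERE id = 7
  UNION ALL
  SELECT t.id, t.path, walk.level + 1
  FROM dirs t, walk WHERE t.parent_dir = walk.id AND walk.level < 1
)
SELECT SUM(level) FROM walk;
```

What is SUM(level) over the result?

Base: id=7 (opt) at level 0.
Iteration 1: rows with parent_dir in {7} -> tmp (id 8, level 1), mail (id 10, level 1).
Iteration 2: level < 1 fails for all current rows; recursion stops.
SUM(level) = 0 + 1 + 1 = 2.

2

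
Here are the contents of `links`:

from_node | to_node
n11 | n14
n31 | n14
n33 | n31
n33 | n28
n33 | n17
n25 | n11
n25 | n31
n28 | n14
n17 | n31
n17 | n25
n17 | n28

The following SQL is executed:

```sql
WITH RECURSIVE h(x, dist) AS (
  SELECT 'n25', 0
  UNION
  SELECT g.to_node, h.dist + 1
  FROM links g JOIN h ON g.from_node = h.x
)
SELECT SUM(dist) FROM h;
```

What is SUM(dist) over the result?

Base: (n25, dist=0).
Iteration 1: edges from {n25} -> (n11, dist=1), (n31, dist=1).
Iteration 2: edges from {n11,n31} -> (n14, dist=2). [UNION drops 1 duplicate row(s)]
Iteration 3: no outgoing edges from {n14}; recursion stops.
SUM(dist) = 0 + 1 + 1 + 2 = 4.

4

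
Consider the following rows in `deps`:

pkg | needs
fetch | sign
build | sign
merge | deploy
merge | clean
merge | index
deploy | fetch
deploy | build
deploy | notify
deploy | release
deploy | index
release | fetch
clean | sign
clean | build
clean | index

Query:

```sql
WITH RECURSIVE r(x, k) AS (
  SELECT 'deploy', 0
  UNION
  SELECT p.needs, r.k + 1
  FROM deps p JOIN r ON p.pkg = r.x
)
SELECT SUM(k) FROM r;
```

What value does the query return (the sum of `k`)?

Base: (deploy, k=0).
Iteration 1: edges from {deploy} -> (build, k=1), (fetch, k=1), (index, k=1), (notify, k=1), (release, k=1).
Iteration 2: edges from {build,fetch,index,notify,release} -> (fetch, k=2), (sign, k=2). [UNION drops 1 duplicate row(s)]
Iteration 3: edges from {fetch,sign} -> (sign, k=3).
Iteration 4: no outgoing edges from {sign}; recursion stops.
SUM(k) = 0 + 1 + 1 + 1 + 1 + 1 + 2 + 2 + 3 = 12.

12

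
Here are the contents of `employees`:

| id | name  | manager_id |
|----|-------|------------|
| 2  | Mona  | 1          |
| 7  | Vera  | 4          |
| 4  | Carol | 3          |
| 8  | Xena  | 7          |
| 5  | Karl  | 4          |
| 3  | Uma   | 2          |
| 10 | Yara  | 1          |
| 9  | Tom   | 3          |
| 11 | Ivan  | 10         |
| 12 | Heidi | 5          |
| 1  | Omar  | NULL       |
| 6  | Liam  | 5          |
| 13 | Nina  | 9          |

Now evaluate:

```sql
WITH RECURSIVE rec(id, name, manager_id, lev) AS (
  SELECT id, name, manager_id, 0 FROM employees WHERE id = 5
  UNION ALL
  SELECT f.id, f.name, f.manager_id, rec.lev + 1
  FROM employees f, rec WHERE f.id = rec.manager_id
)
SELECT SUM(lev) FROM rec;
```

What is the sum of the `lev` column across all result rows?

Base: id=5 (Karl), manager_id=4, lev 0.
Iteration 1: join on id=4 -> Carol (id 4, manager_id=3, lev 1).
Iteration 2: join on id=3 -> Uma (id 3, manager_id=2, lev 2).
Iteration 3: join on id=2 -> Mona (id 2, manager_id=1, lev 3).
Iteration 4: join on id=1 -> Omar (id 1, manager_id=NULL, lev 4).
Iteration 5: manager_id is NULL; no match; recursion stops.
SUM(lev) = 0 + 1 + 2 + 3 + 4 = 10.

10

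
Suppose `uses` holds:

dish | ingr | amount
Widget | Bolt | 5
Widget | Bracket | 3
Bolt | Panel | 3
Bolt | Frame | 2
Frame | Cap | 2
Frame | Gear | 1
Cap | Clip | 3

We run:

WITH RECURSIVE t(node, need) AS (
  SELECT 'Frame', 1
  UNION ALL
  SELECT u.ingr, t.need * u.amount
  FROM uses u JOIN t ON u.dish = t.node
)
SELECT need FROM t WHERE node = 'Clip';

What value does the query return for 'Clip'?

6

Base: (Frame, need=1).
Iteration 1: components of {Frame} -> Cap = 1*2 = 2, Gear = 1*1 = 1.
Iteration 2: components of {Cap,Gear} -> Clip = 2*3 = 6.
Iteration 3: no further components; recursion stops.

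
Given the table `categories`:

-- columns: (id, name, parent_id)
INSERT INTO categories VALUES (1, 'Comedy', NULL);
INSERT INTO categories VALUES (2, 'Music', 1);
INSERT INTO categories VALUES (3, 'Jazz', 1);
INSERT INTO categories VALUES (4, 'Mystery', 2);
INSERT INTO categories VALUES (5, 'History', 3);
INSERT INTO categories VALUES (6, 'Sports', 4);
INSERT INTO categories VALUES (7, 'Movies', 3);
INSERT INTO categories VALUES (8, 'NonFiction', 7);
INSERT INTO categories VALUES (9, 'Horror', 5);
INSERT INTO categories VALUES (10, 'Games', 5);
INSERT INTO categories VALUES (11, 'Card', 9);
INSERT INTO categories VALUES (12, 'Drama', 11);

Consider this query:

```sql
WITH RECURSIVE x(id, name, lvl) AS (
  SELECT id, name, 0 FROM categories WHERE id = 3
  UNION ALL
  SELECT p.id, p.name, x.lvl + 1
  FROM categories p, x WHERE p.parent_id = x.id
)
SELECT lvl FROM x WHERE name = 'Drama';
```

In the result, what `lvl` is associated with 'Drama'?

4

Base: id=3 (Jazz) at lvl 0.
Iteration 1: rows with parent_id in {3} -> History (id 5, lvl 1), Movies (id 7, lvl 1).
Iteration 2: rows with parent_id in {5,7} -> NonFiction (id 8, lvl 2), Horror (id 9, lvl 2), Games (id 10, lvl 2).
Iteration 3: rows with parent_id in {8,9,10} -> Card (id 11, lvl 3).
Iteration 4: rows with parent_id in {11} -> Drama (id 12, lvl 4).
Iteration 5: no rows with parent_id in {12}; recursion stops.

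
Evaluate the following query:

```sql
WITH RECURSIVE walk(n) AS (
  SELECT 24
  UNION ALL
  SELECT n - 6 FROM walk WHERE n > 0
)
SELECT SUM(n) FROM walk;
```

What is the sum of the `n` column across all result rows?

60

Base: n=24.
Iteration 1: 24 > 0 holds -> n = 24 - 6 = 18.
Iteration 2: 18 > 0 holds -> n = 18 - 6 = 12.
Iteration 3: 12 > 0 holds -> n = 12 - 6 = 6.
Iteration 4: 6 > 0 holds -> n = 6 - 6 = 0.
Iteration 5: 0 > 0 fails; recursion stops.
SUM(n) = 24 + 18 + 12 + 6 + 0 = 60.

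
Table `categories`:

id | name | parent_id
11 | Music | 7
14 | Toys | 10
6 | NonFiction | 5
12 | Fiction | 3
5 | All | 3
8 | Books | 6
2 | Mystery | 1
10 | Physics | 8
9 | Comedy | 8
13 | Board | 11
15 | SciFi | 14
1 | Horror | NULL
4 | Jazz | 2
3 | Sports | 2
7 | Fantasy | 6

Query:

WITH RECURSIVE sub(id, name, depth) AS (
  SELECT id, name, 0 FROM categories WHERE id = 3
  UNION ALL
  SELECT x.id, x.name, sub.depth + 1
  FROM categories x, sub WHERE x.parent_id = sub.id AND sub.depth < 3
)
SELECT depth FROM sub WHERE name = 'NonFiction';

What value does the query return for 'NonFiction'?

2

Base: id=3 (Sports) at depth 0.
Iteration 1: rows with parent_id in {3} -> All (id 5, depth 1), Fiction (id 12, depth 1).
Iteration 2: rows with parent_id in {5,12} -> NonFiction (id 6, depth 2).
Iteration 3: rows with parent_id in {6} -> Fantasy (id 7, depth 3), Books (id 8, depth 3).
Iteration 4: depth < 3 fails for all current rows; recursion stops.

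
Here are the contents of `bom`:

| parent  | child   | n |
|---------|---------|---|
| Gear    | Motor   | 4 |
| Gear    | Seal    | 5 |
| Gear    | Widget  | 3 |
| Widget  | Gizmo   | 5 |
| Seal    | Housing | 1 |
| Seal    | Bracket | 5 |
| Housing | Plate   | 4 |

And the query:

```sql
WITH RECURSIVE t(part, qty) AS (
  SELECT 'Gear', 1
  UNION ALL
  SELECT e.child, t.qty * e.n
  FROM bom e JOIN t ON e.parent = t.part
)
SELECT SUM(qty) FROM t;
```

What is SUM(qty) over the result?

Base: (Gear, qty=1).
Iteration 1: components of {Gear} -> Motor = 1*4 = 4, Seal = 1*5 = 5, Widget = 1*3 = 3.
Iteration 2: components of {Motor,Seal,Widget} -> Bracket = 5*5 = 25, Gizmo = 3*5 = 15, Housing = 5*1 = 5.
Iteration 3: components of {Bracket,Gizmo,Housing} -> Plate = 5*4 = 20.
Iteration 4: no further components; recursion stops.
SUM(qty) = 1 + 4 + 5 + 3 + 5 + 25 + 15 + 20 = 78.

78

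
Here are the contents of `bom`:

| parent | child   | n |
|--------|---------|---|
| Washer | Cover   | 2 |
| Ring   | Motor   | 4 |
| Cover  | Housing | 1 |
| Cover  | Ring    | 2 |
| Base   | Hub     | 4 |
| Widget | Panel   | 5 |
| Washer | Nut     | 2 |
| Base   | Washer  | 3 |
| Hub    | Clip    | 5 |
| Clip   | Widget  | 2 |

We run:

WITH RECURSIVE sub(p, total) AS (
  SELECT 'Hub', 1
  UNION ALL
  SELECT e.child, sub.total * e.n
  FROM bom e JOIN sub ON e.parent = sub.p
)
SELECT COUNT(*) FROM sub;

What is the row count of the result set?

4

Base: (Hub, total=1).
Iteration 1: components of {Hub} -> Clip = 1*5 = 5.
Iteration 2: components of {Clip} -> Widget = 5*2 = 10.
Iteration 3: components of {Widget} -> Panel = 10*5 = 50.
Iteration 4: no further components; recursion stops.
Total rows emitted: 4.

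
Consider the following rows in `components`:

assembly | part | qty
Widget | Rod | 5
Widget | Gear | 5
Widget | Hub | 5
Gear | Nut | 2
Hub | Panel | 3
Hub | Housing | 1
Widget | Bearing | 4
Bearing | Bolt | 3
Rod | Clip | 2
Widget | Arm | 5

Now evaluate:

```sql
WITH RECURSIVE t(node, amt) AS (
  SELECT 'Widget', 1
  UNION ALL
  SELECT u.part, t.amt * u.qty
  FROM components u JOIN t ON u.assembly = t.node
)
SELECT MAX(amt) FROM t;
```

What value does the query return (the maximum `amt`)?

15

Base: (Widget, amt=1).
Iteration 1: components of {Widget} -> Arm = 1*5 = 5, Bearing = 1*4 = 4, Gear = 1*5 = 5, Hub = 1*5 = 5, Rod = 1*5 = 5.
Iteration 2: components of {Arm,Bearing,Gear,Hub,Rod} -> Bolt = 4*3 = 12, Clip = 5*2 = 10, Housing = 5*1 = 5, Nut = 5*2 = 10, Panel = 5*3 = 15.
Iteration 3: no further components; recursion stops.
amt values: 1, 5, 5, 5, 4, 5, 10, 10, 15, 5, 12; the maximum is 15.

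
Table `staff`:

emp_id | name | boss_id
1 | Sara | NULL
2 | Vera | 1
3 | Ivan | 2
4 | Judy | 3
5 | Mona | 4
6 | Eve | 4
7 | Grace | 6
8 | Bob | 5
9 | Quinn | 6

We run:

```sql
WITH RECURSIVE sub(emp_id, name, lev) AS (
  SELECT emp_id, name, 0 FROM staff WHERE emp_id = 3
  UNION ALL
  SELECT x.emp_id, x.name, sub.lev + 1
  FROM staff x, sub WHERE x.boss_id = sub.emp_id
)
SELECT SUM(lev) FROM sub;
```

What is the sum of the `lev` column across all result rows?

14

Base: emp_id=3 (Ivan) at lev 0.
Iteration 1: rows with boss_id in {3} -> Judy (id 4, lev 1).
Iteration 2: rows with boss_id in {4} -> Mona (id 5, lev 2), Eve (id 6, lev 2).
Iteration 3: rows with boss_id in {5,6} -> Grace (id 7, lev 3), Bob (id 8, lev 3), Quinn (id 9, lev 3).
Iteration 4: no rows with boss_id in {7,8,9}; recursion stops.
SUM(lev) = 0 + 1 + 2 + 2 + 3 + 3 + 3 = 14.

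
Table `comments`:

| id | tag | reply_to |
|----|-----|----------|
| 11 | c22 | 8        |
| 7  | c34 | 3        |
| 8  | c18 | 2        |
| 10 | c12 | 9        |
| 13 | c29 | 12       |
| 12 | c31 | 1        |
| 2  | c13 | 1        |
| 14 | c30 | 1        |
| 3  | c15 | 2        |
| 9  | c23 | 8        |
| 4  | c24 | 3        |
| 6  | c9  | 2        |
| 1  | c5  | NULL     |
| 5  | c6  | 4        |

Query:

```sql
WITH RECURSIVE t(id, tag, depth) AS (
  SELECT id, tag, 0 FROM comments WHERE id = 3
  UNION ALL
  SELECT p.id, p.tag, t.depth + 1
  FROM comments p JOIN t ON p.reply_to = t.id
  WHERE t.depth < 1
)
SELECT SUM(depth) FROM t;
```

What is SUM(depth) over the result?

Base: id=3 (c15) at depth 0.
Iteration 1: rows with reply_to in {3} -> c24 (id 4, depth 1), c34 (id 7, depth 1).
Iteration 2: depth < 1 fails for all current rows; recursion stops.
SUM(depth) = 0 + 1 + 1 = 2.

2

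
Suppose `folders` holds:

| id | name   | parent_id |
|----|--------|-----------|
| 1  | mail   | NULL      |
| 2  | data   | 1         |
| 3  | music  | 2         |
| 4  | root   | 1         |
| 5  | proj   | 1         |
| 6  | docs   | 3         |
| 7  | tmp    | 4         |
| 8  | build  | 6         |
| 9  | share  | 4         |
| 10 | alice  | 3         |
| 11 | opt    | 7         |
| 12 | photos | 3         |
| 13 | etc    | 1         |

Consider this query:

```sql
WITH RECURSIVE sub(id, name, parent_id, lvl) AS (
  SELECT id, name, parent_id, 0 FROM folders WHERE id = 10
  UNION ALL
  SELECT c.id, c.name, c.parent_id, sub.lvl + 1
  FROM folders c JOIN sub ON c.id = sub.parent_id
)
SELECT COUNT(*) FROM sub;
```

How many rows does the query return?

Base: id=10 (alice), parent_id=3, lvl 0.
Iteration 1: join on id=3 -> music (id 3, parent_id=2, lvl 1).
Iteration 2: join on id=2 -> data (id 2, parent_id=1, lvl 2).
Iteration 3: join on id=1 -> mail (id 1, parent_id=NULL, lvl 3).
Iteration 4: parent_id is NULL; no match; recursion stops.
Total rows emitted: 4.

4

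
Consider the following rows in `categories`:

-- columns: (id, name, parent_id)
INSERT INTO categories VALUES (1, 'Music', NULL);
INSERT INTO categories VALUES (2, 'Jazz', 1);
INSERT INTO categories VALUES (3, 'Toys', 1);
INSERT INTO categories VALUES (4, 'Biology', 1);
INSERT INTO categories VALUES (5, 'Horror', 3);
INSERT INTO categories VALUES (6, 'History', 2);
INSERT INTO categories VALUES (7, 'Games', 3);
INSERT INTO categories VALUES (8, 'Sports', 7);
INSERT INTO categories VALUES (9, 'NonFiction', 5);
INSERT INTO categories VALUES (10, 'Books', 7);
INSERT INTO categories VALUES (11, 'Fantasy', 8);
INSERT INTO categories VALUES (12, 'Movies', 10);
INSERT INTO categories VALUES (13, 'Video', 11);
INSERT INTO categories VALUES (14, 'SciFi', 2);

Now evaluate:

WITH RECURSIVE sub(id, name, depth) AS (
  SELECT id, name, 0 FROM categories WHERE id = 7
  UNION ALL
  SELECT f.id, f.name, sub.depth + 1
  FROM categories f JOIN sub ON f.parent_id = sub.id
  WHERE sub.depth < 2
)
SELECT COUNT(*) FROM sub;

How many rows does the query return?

Base: id=7 (Games) at depth 0.
Iteration 1: rows with parent_id in {7} -> Sports (id 8, depth 1), Books (id 10, depth 1).
Iteration 2: rows with parent_id in {8,10} -> Fantasy (id 11, depth 2), Movies (id 12, depth 2).
Iteration 3: depth < 2 fails for all current rows; recursion stops.
Total rows emitted: 5.

5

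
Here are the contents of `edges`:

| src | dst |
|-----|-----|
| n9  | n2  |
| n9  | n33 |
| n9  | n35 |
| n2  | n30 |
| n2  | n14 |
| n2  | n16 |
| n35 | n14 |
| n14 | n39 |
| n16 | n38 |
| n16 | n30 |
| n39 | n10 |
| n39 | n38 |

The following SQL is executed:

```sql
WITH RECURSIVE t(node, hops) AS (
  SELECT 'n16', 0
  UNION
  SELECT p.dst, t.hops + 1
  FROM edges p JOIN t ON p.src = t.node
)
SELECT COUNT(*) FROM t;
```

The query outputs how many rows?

Base: (n16, hops=0).
Iteration 1: edges from {n16} -> (n30, hops=1), (n38, hops=1).
Iteration 2: no outgoing edges from {n30,n38}; recursion stops.
Total rows emitted: 3.

3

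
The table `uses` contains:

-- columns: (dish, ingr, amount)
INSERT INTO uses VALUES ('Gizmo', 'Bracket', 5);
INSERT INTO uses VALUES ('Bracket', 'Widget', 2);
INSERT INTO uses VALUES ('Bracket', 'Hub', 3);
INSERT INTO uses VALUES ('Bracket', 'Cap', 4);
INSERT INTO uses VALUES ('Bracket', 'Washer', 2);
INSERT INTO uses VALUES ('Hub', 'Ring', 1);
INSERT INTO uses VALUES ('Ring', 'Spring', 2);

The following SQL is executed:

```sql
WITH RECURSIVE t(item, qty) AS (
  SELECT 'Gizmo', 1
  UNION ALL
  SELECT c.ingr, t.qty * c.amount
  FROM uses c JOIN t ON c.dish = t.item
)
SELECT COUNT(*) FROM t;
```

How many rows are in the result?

8

Base: (Gizmo, qty=1).
Iteration 1: components of {Gizmo} -> Bracket = 1*5 = 5.
Iteration 2: components of {Bracket} -> Cap = 5*4 = 20, Hub = 5*3 = 15, Washer = 5*2 = 10, Widget = 5*2 = 10.
Iteration 3: components of {Cap,Hub,Washer,Widget} -> Ring = 15*1 = 15.
Iteration 4: components of {Ring} -> Spring = 15*2 = 30.
Iteration 5: no further components; recursion stops.
Total rows emitted: 8.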